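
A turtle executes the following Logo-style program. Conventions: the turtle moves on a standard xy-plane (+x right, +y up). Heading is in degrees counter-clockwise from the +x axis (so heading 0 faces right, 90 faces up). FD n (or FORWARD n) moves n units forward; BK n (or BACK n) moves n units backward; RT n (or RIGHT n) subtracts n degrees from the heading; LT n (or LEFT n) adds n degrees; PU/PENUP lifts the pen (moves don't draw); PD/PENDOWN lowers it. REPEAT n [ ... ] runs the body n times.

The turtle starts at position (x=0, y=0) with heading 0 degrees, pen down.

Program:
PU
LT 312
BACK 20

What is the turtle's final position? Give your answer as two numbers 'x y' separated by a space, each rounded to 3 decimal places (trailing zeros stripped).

Answer: -13.383 14.863

Derivation:
Executing turtle program step by step:
Start: pos=(0,0), heading=0, pen down
PU: pen up
LT 312: heading 0 -> 312
BK 20: (0,0) -> (-13.383,14.863) [heading=312, move]
Final: pos=(-13.383,14.863), heading=312, 0 segment(s) drawn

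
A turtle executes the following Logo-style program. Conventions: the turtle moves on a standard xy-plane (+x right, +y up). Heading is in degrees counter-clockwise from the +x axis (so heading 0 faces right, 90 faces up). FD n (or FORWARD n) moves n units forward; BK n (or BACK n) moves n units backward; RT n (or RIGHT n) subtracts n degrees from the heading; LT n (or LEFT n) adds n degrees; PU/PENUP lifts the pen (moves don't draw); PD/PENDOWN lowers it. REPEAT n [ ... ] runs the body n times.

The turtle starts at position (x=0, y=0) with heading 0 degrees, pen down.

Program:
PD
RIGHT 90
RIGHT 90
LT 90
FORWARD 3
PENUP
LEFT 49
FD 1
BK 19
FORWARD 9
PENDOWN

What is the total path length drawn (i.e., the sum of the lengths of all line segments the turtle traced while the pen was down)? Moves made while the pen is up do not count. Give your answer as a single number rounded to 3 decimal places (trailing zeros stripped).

Answer: 3

Derivation:
Executing turtle program step by step:
Start: pos=(0,0), heading=0, pen down
PD: pen down
RT 90: heading 0 -> 270
RT 90: heading 270 -> 180
LT 90: heading 180 -> 270
FD 3: (0,0) -> (0,-3) [heading=270, draw]
PU: pen up
LT 49: heading 270 -> 319
FD 1: (0,-3) -> (0.755,-3.656) [heading=319, move]
BK 19: (0.755,-3.656) -> (-13.585,8.809) [heading=319, move]
FD 9: (-13.585,8.809) -> (-6.792,2.905) [heading=319, move]
PD: pen down
Final: pos=(-6.792,2.905), heading=319, 1 segment(s) drawn

Segment lengths:
  seg 1: (0,0) -> (0,-3), length = 3
Total = 3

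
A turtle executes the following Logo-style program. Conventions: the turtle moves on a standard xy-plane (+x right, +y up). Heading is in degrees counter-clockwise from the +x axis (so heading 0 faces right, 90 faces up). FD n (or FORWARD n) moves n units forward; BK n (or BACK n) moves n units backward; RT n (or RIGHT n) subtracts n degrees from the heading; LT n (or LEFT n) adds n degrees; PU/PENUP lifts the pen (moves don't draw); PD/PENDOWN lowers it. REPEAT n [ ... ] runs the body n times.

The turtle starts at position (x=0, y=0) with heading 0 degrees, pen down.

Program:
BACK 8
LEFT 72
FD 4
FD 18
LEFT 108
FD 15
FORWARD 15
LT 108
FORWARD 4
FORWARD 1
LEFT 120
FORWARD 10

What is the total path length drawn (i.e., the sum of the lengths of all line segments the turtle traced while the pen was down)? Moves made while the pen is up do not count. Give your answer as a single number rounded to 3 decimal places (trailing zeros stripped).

Answer: 75

Derivation:
Executing turtle program step by step:
Start: pos=(0,0), heading=0, pen down
BK 8: (0,0) -> (-8,0) [heading=0, draw]
LT 72: heading 0 -> 72
FD 4: (-8,0) -> (-6.764,3.804) [heading=72, draw]
FD 18: (-6.764,3.804) -> (-1.202,20.923) [heading=72, draw]
LT 108: heading 72 -> 180
FD 15: (-1.202,20.923) -> (-16.202,20.923) [heading=180, draw]
FD 15: (-16.202,20.923) -> (-31.202,20.923) [heading=180, draw]
LT 108: heading 180 -> 288
FD 4: (-31.202,20.923) -> (-29.966,17.119) [heading=288, draw]
FD 1: (-29.966,17.119) -> (-29.657,16.168) [heading=288, draw]
LT 120: heading 288 -> 48
FD 10: (-29.657,16.168) -> (-22.965,23.599) [heading=48, draw]
Final: pos=(-22.965,23.599), heading=48, 8 segment(s) drawn

Segment lengths:
  seg 1: (0,0) -> (-8,0), length = 8
  seg 2: (-8,0) -> (-6.764,3.804), length = 4
  seg 3: (-6.764,3.804) -> (-1.202,20.923), length = 18
  seg 4: (-1.202,20.923) -> (-16.202,20.923), length = 15
  seg 5: (-16.202,20.923) -> (-31.202,20.923), length = 15
  seg 6: (-31.202,20.923) -> (-29.966,17.119), length = 4
  seg 7: (-29.966,17.119) -> (-29.657,16.168), length = 1
  seg 8: (-29.657,16.168) -> (-22.965,23.599), length = 10
Total = 75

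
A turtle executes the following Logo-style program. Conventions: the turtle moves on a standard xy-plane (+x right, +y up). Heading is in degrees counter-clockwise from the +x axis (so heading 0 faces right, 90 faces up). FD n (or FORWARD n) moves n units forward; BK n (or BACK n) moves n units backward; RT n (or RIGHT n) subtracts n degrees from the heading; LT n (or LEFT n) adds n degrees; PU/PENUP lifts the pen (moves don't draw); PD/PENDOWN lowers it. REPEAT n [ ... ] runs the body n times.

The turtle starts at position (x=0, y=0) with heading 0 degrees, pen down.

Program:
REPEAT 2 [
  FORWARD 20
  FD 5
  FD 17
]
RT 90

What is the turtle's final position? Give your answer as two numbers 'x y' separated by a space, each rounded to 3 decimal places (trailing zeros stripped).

Answer: 84 0

Derivation:
Executing turtle program step by step:
Start: pos=(0,0), heading=0, pen down
REPEAT 2 [
  -- iteration 1/2 --
  FD 20: (0,0) -> (20,0) [heading=0, draw]
  FD 5: (20,0) -> (25,0) [heading=0, draw]
  FD 17: (25,0) -> (42,0) [heading=0, draw]
  -- iteration 2/2 --
  FD 20: (42,0) -> (62,0) [heading=0, draw]
  FD 5: (62,0) -> (67,0) [heading=0, draw]
  FD 17: (67,0) -> (84,0) [heading=0, draw]
]
RT 90: heading 0 -> 270
Final: pos=(84,0), heading=270, 6 segment(s) drawn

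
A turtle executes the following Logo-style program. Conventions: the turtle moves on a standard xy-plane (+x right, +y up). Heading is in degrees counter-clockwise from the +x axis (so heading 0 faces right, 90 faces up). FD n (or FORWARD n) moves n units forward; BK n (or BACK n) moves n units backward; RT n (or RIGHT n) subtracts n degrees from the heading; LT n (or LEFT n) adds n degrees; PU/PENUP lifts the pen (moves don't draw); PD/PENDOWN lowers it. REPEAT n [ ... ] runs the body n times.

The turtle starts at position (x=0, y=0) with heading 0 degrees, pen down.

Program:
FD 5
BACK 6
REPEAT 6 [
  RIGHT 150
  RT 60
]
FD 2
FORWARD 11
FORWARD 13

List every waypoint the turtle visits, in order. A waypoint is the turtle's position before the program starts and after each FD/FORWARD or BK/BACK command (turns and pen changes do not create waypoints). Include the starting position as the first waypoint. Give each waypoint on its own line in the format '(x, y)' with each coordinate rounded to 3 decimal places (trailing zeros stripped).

Answer: (0, 0)
(5, 0)
(-1, 0)
(-3, 0)
(-14, 0)
(-27, 0)

Derivation:
Executing turtle program step by step:
Start: pos=(0,0), heading=0, pen down
FD 5: (0,0) -> (5,0) [heading=0, draw]
BK 6: (5,0) -> (-1,0) [heading=0, draw]
REPEAT 6 [
  -- iteration 1/6 --
  RT 150: heading 0 -> 210
  RT 60: heading 210 -> 150
  -- iteration 2/6 --
  RT 150: heading 150 -> 0
  RT 60: heading 0 -> 300
  -- iteration 3/6 --
  RT 150: heading 300 -> 150
  RT 60: heading 150 -> 90
  -- iteration 4/6 --
  RT 150: heading 90 -> 300
  RT 60: heading 300 -> 240
  -- iteration 5/6 --
  RT 150: heading 240 -> 90
  RT 60: heading 90 -> 30
  -- iteration 6/6 --
  RT 150: heading 30 -> 240
  RT 60: heading 240 -> 180
]
FD 2: (-1,0) -> (-3,0) [heading=180, draw]
FD 11: (-3,0) -> (-14,0) [heading=180, draw]
FD 13: (-14,0) -> (-27,0) [heading=180, draw]
Final: pos=(-27,0), heading=180, 5 segment(s) drawn
Waypoints (6 total):
(0, 0)
(5, 0)
(-1, 0)
(-3, 0)
(-14, 0)
(-27, 0)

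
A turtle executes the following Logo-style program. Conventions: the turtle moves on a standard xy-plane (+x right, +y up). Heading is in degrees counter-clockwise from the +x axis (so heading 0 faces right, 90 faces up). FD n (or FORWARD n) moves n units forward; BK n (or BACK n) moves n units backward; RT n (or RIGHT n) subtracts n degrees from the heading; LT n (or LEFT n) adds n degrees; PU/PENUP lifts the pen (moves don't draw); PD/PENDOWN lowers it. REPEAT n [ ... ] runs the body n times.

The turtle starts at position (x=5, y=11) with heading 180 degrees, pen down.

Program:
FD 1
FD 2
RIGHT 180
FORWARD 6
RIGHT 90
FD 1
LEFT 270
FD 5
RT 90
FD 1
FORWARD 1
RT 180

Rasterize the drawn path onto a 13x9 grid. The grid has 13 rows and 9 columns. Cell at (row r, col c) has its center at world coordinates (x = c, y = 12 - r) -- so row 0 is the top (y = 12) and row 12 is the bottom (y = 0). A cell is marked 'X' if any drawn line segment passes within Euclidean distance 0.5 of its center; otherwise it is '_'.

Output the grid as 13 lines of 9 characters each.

Segment 0: (5,11) -> (4,11)
Segment 1: (4,11) -> (2,11)
Segment 2: (2,11) -> (8,11)
Segment 3: (8,11) -> (8,10)
Segment 4: (8,10) -> (3,10)
Segment 5: (3,10) -> (3,11)
Segment 6: (3,11) -> (3,12)

Answer: ___X_____
__XXXXXXX
___XXXXXX
_________
_________
_________
_________
_________
_________
_________
_________
_________
_________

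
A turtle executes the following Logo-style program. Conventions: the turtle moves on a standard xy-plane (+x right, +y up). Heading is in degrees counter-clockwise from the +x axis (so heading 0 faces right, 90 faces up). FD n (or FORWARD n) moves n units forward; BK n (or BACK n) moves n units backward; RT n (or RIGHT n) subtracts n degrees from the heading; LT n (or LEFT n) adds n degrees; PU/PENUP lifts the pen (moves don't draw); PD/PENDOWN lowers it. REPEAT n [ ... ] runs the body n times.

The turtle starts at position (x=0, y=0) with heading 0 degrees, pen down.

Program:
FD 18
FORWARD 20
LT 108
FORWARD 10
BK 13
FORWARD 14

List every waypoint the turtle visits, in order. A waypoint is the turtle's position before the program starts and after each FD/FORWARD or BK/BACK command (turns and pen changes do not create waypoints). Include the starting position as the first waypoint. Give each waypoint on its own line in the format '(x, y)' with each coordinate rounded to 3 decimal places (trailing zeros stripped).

Executing turtle program step by step:
Start: pos=(0,0), heading=0, pen down
FD 18: (0,0) -> (18,0) [heading=0, draw]
FD 20: (18,0) -> (38,0) [heading=0, draw]
LT 108: heading 0 -> 108
FD 10: (38,0) -> (34.91,9.511) [heading=108, draw]
BK 13: (34.91,9.511) -> (38.927,-2.853) [heading=108, draw]
FD 14: (38.927,-2.853) -> (34.601,10.462) [heading=108, draw]
Final: pos=(34.601,10.462), heading=108, 5 segment(s) drawn
Waypoints (6 total):
(0, 0)
(18, 0)
(38, 0)
(34.91, 9.511)
(38.927, -2.853)
(34.601, 10.462)

Answer: (0, 0)
(18, 0)
(38, 0)
(34.91, 9.511)
(38.927, -2.853)
(34.601, 10.462)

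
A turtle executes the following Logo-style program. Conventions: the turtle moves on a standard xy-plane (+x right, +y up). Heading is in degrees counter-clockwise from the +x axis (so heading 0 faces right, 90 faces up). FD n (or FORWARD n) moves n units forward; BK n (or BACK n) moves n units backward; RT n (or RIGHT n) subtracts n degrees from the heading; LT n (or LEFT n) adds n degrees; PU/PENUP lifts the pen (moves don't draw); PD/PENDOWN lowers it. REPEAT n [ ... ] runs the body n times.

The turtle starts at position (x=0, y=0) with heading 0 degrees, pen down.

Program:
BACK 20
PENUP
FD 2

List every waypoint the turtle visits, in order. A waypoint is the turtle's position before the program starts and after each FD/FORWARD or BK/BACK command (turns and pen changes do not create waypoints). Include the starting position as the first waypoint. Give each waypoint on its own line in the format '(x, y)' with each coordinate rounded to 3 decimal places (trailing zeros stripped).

Answer: (0, 0)
(-20, 0)
(-18, 0)

Derivation:
Executing turtle program step by step:
Start: pos=(0,0), heading=0, pen down
BK 20: (0,0) -> (-20,0) [heading=0, draw]
PU: pen up
FD 2: (-20,0) -> (-18,0) [heading=0, move]
Final: pos=(-18,0), heading=0, 1 segment(s) drawn
Waypoints (3 total):
(0, 0)
(-20, 0)
(-18, 0)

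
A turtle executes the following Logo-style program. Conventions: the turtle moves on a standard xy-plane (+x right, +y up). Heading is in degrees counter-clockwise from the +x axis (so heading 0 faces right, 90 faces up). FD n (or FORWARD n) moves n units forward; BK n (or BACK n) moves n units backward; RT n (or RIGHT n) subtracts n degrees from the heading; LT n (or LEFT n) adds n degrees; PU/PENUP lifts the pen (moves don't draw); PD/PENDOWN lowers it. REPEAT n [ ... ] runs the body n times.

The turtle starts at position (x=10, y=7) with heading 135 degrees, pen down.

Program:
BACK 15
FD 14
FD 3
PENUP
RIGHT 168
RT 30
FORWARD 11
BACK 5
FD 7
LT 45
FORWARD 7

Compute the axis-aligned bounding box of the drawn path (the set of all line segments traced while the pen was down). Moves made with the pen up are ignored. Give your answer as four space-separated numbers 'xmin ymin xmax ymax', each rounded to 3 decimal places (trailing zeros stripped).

Executing turtle program step by step:
Start: pos=(10,7), heading=135, pen down
BK 15: (10,7) -> (20.607,-3.607) [heading=135, draw]
FD 14: (20.607,-3.607) -> (10.707,6.293) [heading=135, draw]
FD 3: (10.707,6.293) -> (8.586,8.414) [heading=135, draw]
PU: pen up
RT 168: heading 135 -> 327
RT 30: heading 327 -> 297
FD 11: (8.586,8.414) -> (13.58,-1.387) [heading=297, move]
BK 5: (13.58,-1.387) -> (11.31,3.068) [heading=297, move]
FD 7: (11.31,3.068) -> (14.488,-3.169) [heading=297, move]
LT 45: heading 297 -> 342
FD 7: (14.488,-3.169) -> (21.145,-5.332) [heading=342, move]
Final: pos=(21.145,-5.332), heading=342, 3 segment(s) drawn

Segment endpoints: x in {8.586, 10, 10.707, 20.607}, y in {-3.607, 6.293, 7, 8.414}
xmin=8.586, ymin=-3.607, xmax=20.607, ymax=8.414

Answer: 8.586 -3.607 20.607 8.414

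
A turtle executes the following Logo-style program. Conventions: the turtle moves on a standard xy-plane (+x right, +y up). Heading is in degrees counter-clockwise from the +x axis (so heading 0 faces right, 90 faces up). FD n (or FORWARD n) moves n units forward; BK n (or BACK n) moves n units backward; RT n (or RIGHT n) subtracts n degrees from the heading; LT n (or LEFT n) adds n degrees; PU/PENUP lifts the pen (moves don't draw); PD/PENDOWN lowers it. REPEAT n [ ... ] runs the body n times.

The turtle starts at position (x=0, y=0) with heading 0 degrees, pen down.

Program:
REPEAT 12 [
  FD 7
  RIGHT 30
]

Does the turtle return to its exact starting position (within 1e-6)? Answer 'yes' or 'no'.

Answer: yes

Derivation:
Executing turtle program step by step:
Start: pos=(0,0), heading=0, pen down
REPEAT 12 [
  -- iteration 1/12 --
  FD 7: (0,0) -> (7,0) [heading=0, draw]
  RT 30: heading 0 -> 330
  -- iteration 2/12 --
  FD 7: (7,0) -> (13.062,-3.5) [heading=330, draw]
  RT 30: heading 330 -> 300
  -- iteration 3/12 --
  FD 7: (13.062,-3.5) -> (16.562,-9.562) [heading=300, draw]
  RT 30: heading 300 -> 270
  -- iteration 4/12 --
  FD 7: (16.562,-9.562) -> (16.562,-16.562) [heading=270, draw]
  RT 30: heading 270 -> 240
  -- iteration 5/12 --
  FD 7: (16.562,-16.562) -> (13.062,-22.624) [heading=240, draw]
  RT 30: heading 240 -> 210
  -- iteration 6/12 --
  FD 7: (13.062,-22.624) -> (7,-26.124) [heading=210, draw]
  RT 30: heading 210 -> 180
  -- iteration 7/12 --
  FD 7: (7,-26.124) -> (0,-26.124) [heading=180, draw]
  RT 30: heading 180 -> 150
  -- iteration 8/12 --
  FD 7: (0,-26.124) -> (-6.062,-22.624) [heading=150, draw]
  RT 30: heading 150 -> 120
  -- iteration 9/12 --
  FD 7: (-6.062,-22.624) -> (-9.562,-16.562) [heading=120, draw]
  RT 30: heading 120 -> 90
  -- iteration 10/12 --
  FD 7: (-9.562,-16.562) -> (-9.562,-9.562) [heading=90, draw]
  RT 30: heading 90 -> 60
  -- iteration 11/12 --
  FD 7: (-9.562,-9.562) -> (-6.062,-3.5) [heading=60, draw]
  RT 30: heading 60 -> 30
  -- iteration 12/12 --
  FD 7: (-6.062,-3.5) -> (0,0) [heading=30, draw]
  RT 30: heading 30 -> 0
]
Final: pos=(0,0), heading=0, 12 segment(s) drawn

Start position: (0, 0)
Final position: (0, 0)
Distance = 0; < 1e-6 -> CLOSED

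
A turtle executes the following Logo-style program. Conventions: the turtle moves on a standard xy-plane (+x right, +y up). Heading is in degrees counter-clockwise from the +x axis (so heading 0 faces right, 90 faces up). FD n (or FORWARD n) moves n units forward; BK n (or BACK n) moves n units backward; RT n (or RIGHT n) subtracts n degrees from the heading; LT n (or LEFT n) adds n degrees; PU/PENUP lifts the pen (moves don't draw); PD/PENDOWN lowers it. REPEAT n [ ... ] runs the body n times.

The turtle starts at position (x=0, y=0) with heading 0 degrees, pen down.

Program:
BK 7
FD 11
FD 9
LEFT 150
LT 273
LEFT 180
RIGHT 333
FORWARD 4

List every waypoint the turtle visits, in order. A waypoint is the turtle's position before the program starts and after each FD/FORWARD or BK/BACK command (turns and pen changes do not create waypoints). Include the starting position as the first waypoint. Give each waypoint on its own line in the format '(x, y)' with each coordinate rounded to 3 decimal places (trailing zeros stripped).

Executing turtle program step by step:
Start: pos=(0,0), heading=0, pen down
BK 7: (0,0) -> (-7,0) [heading=0, draw]
FD 11: (-7,0) -> (4,0) [heading=0, draw]
FD 9: (4,0) -> (13,0) [heading=0, draw]
LT 150: heading 0 -> 150
LT 273: heading 150 -> 63
LT 180: heading 63 -> 243
RT 333: heading 243 -> 270
FD 4: (13,0) -> (13,-4) [heading=270, draw]
Final: pos=(13,-4), heading=270, 4 segment(s) drawn
Waypoints (5 total):
(0, 0)
(-7, 0)
(4, 0)
(13, 0)
(13, -4)

Answer: (0, 0)
(-7, 0)
(4, 0)
(13, 0)
(13, -4)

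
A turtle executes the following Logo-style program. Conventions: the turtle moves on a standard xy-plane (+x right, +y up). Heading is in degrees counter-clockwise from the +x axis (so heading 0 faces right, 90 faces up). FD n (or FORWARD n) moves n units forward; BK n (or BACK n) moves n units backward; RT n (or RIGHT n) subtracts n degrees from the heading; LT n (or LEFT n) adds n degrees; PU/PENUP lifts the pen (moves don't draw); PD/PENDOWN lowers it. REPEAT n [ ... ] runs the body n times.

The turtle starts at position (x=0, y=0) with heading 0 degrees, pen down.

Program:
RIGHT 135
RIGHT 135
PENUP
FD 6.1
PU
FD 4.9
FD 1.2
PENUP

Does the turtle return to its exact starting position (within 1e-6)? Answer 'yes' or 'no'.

Answer: no

Derivation:
Executing turtle program step by step:
Start: pos=(0,0), heading=0, pen down
RT 135: heading 0 -> 225
RT 135: heading 225 -> 90
PU: pen up
FD 6.1: (0,0) -> (0,6.1) [heading=90, move]
PU: pen up
FD 4.9: (0,6.1) -> (0,11) [heading=90, move]
FD 1.2: (0,11) -> (0,12.2) [heading=90, move]
PU: pen up
Final: pos=(0,12.2), heading=90, 0 segment(s) drawn

Start position: (0, 0)
Final position: (0, 12.2)
Distance = 12.2; >= 1e-6 -> NOT closed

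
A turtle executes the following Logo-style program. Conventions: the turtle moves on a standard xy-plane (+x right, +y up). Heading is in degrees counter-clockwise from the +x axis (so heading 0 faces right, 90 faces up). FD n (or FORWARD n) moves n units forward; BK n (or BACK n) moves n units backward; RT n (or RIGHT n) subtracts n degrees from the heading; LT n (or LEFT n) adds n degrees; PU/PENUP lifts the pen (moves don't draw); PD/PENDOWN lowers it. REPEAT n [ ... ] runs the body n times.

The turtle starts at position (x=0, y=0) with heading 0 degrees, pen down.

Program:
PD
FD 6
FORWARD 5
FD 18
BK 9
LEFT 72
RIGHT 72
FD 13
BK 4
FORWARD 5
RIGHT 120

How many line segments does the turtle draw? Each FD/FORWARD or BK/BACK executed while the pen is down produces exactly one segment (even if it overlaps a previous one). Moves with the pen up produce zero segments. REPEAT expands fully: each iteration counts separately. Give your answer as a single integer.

Executing turtle program step by step:
Start: pos=(0,0), heading=0, pen down
PD: pen down
FD 6: (0,0) -> (6,0) [heading=0, draw]
FD 5: (6,0) -> (11,0) [heading=0, draw]
FD 18: (11,0) -> (29,0) [heading=0, draw]
BK 9: (29,0) -> (20,0) [heading=0, draw]
LT 72: heading 0 -> 72
RT 72: heading 72 -> 0
FD 13: (20,0) -> (33,0) [heading=0, draw]
BK 4: (33,0) -> (29,0) [heading=0, draw]
FD 5: (29,0) -> (34,0) [heading=0, draw]
RT 120: heading 0 -> 240
Final: pos=(34,0), heading=240, 7 segment(s) drawn
Segments drawn: 7

Answer: 7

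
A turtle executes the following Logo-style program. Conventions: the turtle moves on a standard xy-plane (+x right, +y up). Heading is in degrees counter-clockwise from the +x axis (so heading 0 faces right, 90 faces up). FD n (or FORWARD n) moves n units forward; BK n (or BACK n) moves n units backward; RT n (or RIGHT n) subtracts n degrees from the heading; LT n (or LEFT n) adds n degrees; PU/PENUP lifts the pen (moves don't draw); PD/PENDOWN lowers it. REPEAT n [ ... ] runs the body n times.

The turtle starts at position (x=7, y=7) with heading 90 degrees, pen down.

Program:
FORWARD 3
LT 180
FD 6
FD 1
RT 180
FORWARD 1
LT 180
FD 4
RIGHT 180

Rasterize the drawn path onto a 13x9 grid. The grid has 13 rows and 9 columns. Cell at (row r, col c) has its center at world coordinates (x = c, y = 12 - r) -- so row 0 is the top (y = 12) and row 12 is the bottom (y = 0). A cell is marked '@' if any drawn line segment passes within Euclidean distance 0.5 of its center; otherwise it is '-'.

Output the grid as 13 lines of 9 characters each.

Answer: ---------
---------
-------@-
-------@-
-------@-
-------@-
-------@-
-------@-
-------@-
-------@-
-------@-
-------@-
-------@-

Derivation:
Segment 0: (7,7) -> (7,10)
Segment 1: (7,10) -> (7,4)
Segment 2: (7,4) -> (7,3)
Segment 3: (7,3) -> (7,4)
Segment 4: (7,4) -> (7,0)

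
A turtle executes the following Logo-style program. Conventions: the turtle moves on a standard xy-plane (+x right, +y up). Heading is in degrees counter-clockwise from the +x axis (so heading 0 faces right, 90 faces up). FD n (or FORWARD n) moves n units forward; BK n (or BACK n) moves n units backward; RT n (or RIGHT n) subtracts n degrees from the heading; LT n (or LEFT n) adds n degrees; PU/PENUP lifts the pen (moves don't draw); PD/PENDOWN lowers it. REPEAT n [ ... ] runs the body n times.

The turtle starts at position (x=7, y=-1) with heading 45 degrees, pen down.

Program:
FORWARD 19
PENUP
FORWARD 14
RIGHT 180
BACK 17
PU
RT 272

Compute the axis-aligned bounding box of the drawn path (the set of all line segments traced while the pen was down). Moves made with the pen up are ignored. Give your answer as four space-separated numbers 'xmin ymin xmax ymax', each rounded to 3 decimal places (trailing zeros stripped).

Answer: 7 -1 20.435 12.435

Derivation:
Executing turtle program step by step:
Start: pos=(7,-1), heading=45, pen down
FD 19: (7,-1) -> (20.435,12.435) [heading=45, draw]
PU: pen up
FD 14: (20.435,12.435) -> (30.335,22.335) [heading=45, move]
RT 180: heading 45 -> 225
BK 17: (30.335,22.335) -> (42.355,34.355) [heading=225, move]
PU: pen up
RT 272: heading 225 -> 313
Final: pos=(42.355,34.355), heading=313, 1 segment(s) drawn

Segment endpoints: x in {7, 20.435}, y in {-1, 12.435}
xmin=7, ymin=-1, xmax=20.435, ymax=12.435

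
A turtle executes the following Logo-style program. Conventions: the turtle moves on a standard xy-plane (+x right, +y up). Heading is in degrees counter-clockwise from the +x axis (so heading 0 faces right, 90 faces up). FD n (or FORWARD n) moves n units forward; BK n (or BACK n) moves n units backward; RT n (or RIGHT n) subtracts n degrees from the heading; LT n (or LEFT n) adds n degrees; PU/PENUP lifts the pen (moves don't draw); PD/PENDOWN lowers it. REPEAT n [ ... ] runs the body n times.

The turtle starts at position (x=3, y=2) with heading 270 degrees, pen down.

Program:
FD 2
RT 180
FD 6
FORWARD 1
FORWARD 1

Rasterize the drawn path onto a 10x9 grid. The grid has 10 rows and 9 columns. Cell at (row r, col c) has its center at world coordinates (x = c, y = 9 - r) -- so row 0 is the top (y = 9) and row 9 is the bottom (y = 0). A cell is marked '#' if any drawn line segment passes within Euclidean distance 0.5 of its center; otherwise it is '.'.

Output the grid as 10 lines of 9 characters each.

Answer: .........
...#.....
...#.....
...#.....
...#.....
...#.....
...#.....
...#.....
...#.....
...#.....

Derivation:
Segment 0: (3,2) -> (3,0)
Segment 1: (3,0) -> (3,6)
Segment 2: (3,6) -> (3,7)
Segment 3: (3,7) -> (3,8)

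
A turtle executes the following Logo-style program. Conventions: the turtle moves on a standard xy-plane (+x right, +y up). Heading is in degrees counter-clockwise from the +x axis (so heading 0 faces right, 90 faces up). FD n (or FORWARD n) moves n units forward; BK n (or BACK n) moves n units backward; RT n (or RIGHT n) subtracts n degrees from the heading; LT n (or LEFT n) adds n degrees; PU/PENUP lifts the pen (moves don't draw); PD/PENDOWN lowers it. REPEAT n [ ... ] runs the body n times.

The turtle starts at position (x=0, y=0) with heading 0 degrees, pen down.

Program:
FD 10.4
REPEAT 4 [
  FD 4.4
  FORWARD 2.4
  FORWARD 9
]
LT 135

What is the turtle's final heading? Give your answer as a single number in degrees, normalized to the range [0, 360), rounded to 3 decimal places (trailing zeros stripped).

Answer: 135

Derivation:
Executing turtle program step by step:
Start: pos=(0,0), heading=0, pen down
FD 10.4: (0,0) -> (10.4,0) [heading=0, draw]
REPEAT 4 [
  -- iteration 1/4 --
  FD 4.4: (10.4,0) -> (14.8,0) [heading=0, draw]
  FD 2.4: (14.8,0) -> (17.2,0) [heading=0, draw]
  FD 9: (17.2,0) -> (26.2,0) [heading=0, draw]
  -- iteration 2/4 --
  FD 4.4: (26.2,0) -> (30.6,0) [heading=0, draw]
  FD 2.4: (30.6,0) -> (33,0) [heading=0, draw]
  FD 9: (33,0) -> (42,0) [heading=0, draw]
  -- iteration 3/4 --
  FD 4.4: (42,0) -> (46.4,0) [heading=0, draw]
  FD 2.4: (46.4,0) -> (48.8,0) [heading=0, draw]
  FD 9: (48.8,0) -> (57.8,0) [heading=0, draw]
  -- iteration 4/4 --
  FD 4.4: (57.8,0) -> (62.2,0) [heading=0, draw]
  FD 2.4: (62.2,0) -> (64.6,0) [heading=0, draw]
  FD 9: (64.6,0) -> (73.6,0) [heading=0, draw]
]
LT 135: heading 0 -> 135
Final: pos=(73.6,0), heading=135, 13 segment(s) drawn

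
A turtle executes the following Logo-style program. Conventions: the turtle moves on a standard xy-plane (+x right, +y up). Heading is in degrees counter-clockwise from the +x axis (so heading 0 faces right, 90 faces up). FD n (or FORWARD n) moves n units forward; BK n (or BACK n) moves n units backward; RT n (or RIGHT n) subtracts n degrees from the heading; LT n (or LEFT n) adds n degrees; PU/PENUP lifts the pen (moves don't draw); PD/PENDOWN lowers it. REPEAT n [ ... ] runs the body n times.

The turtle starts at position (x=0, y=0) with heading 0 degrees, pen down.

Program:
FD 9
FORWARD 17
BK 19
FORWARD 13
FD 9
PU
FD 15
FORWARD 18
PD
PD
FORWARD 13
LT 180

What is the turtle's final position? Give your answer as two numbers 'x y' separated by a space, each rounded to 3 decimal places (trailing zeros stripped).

Answer: 75 0

Derivation:
Executing turtle program step by step:
Start: pos=(0,0), heading=0, pen down
FD 9: (0,0) -> (9,0) [heading=0, draw]
FD 17: (9,0) -> (26,0) [heading=0, draw]
BK 19: (26,0) -> (7,0) [heading=0, draw]
FD 13: (7,0) -> (20,0) [heading=0, draw]
FD 9: (20,0) -> (29,0) [heading=0, draw]
PU: pen up
FD 15: (29,0) -> (44,0) [heading=0, move]
FD 18: (44,0) -> (62,0) [heading=0, move]
PD: pen down
PD: pen down
FD 13: (62,0) -> (75,0) [heading=0, draw]
LT 180: heading 0 -> 180
Final: pos=(75,0), heading=180, 6 segment(s) drawn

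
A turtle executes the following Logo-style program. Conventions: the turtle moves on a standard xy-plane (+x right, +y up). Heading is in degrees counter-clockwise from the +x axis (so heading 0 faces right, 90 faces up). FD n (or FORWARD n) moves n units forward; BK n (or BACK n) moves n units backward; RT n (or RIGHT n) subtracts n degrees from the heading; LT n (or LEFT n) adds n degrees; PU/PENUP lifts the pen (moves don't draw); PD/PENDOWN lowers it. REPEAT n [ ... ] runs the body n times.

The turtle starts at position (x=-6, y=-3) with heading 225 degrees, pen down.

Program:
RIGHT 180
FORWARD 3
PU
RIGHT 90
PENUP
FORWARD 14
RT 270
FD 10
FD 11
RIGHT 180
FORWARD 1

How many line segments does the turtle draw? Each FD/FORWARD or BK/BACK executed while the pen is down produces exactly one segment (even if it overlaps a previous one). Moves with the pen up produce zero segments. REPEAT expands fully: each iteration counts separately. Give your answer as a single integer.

Executing turtle program step by step:
Start: pos=(-6,-3), heading=225, pen down
RT 180: heading 225 -> 45
FD 3: (-6,-3) -> (-3.879,-0.879) [heading=45, draw]
PU: pen up
RT 90: heading 45 -> 315
PU: pen up
FD 14: (-3.879,-0.879) -> (6.021,-10.778) [heading=315, move]
RT 270: heading 315 -> 45
FD 10: (6.021,-10.778) -> (13.092,-3.707) [heading=45, move]
FD 11: (13.092,-3.707) -> (20.87,4.071) [heading=45, move]
RT 180: heading 45 -> 225
FD 1: (20.87,4.071) -> (20.163,3.364) [heading=225, move]
Final: pos=(20.163,3.364), heading=225, 1 segment(s) drawn
Segments drawn: 1

Answer: 1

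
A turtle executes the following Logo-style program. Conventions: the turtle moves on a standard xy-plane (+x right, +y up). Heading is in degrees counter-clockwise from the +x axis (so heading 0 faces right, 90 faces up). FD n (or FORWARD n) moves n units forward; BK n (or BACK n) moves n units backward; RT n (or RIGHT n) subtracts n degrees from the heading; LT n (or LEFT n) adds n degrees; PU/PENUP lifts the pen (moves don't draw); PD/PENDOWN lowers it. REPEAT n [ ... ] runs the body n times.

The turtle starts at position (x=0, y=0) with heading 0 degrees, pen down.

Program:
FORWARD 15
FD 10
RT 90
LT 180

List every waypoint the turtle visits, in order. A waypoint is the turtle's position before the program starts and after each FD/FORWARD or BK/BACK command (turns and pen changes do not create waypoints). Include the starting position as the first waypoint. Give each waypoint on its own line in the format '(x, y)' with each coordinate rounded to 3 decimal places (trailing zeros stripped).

Answer: (0, 0)
(15, 0)
(25, 0)

Derivation:
Executing turtle program step by step:
Start: pos=(0,0), heading=0, pen down
FD 15: (0,0) -> (15,0) [heading=0, draw]
FD 10: (15,0) -> (25,0) [heading=0, draw]
RT 90: heading 0 -> 270
LT 180: heading 270 -> 90
Final: pos=(25,0), heading=90, 2 segment(s) drawn
Waypoints (3 total):
(0, 0)
(15, 0)
(25, 0)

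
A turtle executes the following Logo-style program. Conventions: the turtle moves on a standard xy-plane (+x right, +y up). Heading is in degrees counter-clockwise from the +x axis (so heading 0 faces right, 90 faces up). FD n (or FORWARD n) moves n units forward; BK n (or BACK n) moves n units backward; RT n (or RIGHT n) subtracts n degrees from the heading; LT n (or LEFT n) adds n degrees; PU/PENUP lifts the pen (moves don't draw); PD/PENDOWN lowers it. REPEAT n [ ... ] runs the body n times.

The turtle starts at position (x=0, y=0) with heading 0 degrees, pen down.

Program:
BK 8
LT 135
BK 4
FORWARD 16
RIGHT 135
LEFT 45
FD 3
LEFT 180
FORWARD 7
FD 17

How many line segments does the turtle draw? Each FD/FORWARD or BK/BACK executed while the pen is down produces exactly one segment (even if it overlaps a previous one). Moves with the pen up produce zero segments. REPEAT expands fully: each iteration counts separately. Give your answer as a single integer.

Executing turtle program step by step:
Start: pos=(0,0), heading=0, pen down
BK 8: (0,0) -> (-8,0) [heading=0, draw]
LT 135: heading 0 -> 135
BK 4: (-8,0) -> (-5.172,-2.828) [heading=135, draw]
FD 16: (-5.172,-2.828) -> (-16.485,8.485) [heading=135, draw]
RT 135: heading 135 -> 0
LT 45: heading 0 -> 45
FD 3: (-16.485,8.485) -> (-14.364,10.607) [heading=45, draw]
LT 180: heading 45 -> 225
FD 7: (-14.364,10.607) -> (-19.314,5.657) [heading=225, draw]
FD 17: (-19.314,5.657) -> (-31.335,-6.364) [heading=225, draw]
Final: pos=(-31.335,-6.364), heading=225, 6 segment(s) drawn
Segments drawn: 6

Answer: 6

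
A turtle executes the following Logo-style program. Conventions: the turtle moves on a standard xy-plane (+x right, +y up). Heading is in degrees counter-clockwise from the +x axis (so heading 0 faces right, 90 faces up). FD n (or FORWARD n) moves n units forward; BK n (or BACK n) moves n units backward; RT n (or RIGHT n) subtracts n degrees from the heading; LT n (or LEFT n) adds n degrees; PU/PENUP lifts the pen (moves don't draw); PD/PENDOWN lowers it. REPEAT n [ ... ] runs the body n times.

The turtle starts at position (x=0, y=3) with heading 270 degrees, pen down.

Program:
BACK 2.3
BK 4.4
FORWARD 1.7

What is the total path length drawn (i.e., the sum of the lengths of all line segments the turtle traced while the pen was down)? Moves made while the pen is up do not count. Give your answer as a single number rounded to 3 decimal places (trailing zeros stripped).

Executing turtle program step by step:
Start: pos=(0,3), heading=270, pen down
BK 2.3: (0,3) -> (0,5.3) [heading=270, draw]
BK 4.4: (0,5.3) -> (0,9.7) [heading=270, draw]
FD 1.7: (0,9.7) -> (0,8) [heading=270, draw]
Final: pos=(0,8), heading=270, 3 segment(s) drawn

Segment lengths:
  seg 1: (0,3) -> (0,5.3), length = 2.3
  seg 2: (0,5.3) -> (0,9.7), length = 4.4
  seg 3: (0,9.7) -> (0,8), length = 1.7
Total = 8.4

Answer: 8.4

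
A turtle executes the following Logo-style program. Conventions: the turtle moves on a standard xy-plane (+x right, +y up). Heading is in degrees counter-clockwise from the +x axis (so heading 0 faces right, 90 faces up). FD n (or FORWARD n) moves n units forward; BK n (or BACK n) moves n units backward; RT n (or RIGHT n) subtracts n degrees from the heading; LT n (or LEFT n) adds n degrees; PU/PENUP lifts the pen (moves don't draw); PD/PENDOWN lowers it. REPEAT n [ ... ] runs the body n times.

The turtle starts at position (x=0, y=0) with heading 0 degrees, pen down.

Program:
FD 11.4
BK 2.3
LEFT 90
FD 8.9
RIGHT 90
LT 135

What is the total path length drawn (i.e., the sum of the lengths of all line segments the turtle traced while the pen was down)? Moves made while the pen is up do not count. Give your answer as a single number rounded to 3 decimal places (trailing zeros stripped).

Executing turtle program step by step:
Start: pos=(0,0), heading=0, pen down
FD 11.4: (0,0) -> (11.4,0) [heading=0, draw]
BK 2.3: (11.4,0) -> (9.1,0) [heading=0, draw]
LT 90: heading 0 -> 90
FD 8.9: (9.1,0) -> (9.1,8.9) [heading=90, draw]
RT 90: heading 90 -> 0
LT 135: heading 0 -> 135
Final: pos=(9.1,8.9), heading=135, 3 segment(s) drawn

Segment lengths:
  seg 1: (0,0) -> (11.4,0), length = 11.4
  seg 2: (11.4,0) -> (9.1,0), length = 2.3
  seg 3: (9.1,0) -> (9.1,8.9), length = 8.9
Total = 22.6

Answer: 22.6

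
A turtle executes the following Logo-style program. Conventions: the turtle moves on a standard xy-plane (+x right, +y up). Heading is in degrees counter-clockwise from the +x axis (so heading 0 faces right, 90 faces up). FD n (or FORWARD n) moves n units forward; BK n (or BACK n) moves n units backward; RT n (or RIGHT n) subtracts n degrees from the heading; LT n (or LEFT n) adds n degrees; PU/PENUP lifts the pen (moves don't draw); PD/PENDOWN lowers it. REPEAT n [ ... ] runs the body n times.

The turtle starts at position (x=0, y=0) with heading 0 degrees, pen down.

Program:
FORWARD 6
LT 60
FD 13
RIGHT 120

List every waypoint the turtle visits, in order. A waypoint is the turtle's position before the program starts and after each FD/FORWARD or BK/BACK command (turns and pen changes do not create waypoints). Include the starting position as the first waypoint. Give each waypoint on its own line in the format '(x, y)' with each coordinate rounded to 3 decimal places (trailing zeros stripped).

Executing turtle program step by step:
Start: pos=(0,0), heading=0, pen down
FD 6: (0,0) -> (6,0) [heading=0, draw]
LT 60: heading 0 -> 60
FD 13: (6,0) -> (12.5,11.258) [heading=60, draw]
RT 120: heading 60 -> 300
Final: pos=(12.5,11.258), heading=300, 2 segment(s) drawn
Waypoints (3 total):
(0, 0)
(6, 0)
(12.5, 11.258)

Answer: (0, 0)
(6, 0)
(12.5, 11.258)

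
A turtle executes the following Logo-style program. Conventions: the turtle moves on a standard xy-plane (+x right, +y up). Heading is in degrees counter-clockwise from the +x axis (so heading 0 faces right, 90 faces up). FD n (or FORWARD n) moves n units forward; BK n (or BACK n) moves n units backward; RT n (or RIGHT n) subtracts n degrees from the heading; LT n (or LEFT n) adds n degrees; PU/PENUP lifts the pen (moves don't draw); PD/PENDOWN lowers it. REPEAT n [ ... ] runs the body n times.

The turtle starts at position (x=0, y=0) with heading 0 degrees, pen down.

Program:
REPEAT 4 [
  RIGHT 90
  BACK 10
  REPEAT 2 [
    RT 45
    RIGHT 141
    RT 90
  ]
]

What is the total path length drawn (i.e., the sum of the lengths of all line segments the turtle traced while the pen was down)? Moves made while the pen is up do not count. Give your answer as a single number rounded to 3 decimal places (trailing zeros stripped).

Executing turtle program step by step:
Start: pos=(0,0), heading=0, pen down
REPEAT 4 [
  -- iteration 1/4 --
  RT 90: heading 0 -> 270
  BK 10: (0,0) -> (0,10) [heading=270, draw]
  REPEAT 2 [
    -- iteration 1/2 --
    RT 45: heading 270 -> 225
    RT 141: heading 225 -> 84
    RT 90: heading 84 -> 354
    -- iteration 2/2 --
    RT 45: heading 354 -> 309
    RT 141: heading 309 -> 168
    RT 90: heading 168 -> 78
  ]
  -- iteration 2/4 --
  RT 90: heading 78 -> 348
  BK 10: (0,10) -> (-9.781,12.079) [heading=348, draw]
  REPEAT 2 [
    -- iteration 1/2 --
    RT 45: heading 348 -> 303
    RT 141: heading 303 -> 162
    RT 90: heading 162 -> 72
    -- iteration 2/2 --
    RT 45: heading 72 -> 27
    RT 141: heading 27 -> 246
    RT 90: heading 246 -> 156
  ]
  -- iteration 3/4 --
  RT 90: heading 156 -> 66
  BK 10: (-9.781,12.079) -> (-13.849,2.944) [heading=66, draw]
  REPEAT 2 [
    -- iteration 1/2 --
    RT 45: heading 66 -> 21
    RT 141: heading 21 -> 240
    RT 90: heading 240 -> 150
    -- iteration 2/2 --
    RT 45: heading 150 -> 105
    RT 141: heading 105 -> 324
    RT 90: heading 324 -> 234
  ]
  -- iteration 4/4 --
  RT 90: heading 234 -> 144
  BK 10: (-13.849,2.944) -> (-5.759,-2.934) [heading=144, draw]
  REPEAT 2 [
    -- iteration 1/2 --
    RT 45: heading 144 -> 99
    RT 141: heading 99 -> 318
    RT 90: heading 318 -> 228
    -- iteration 2/2 --
    RT 45: heading 228 -> 183
    RT 141: heading 183 -> 42
    RT 90: heading 42 -> 312
  ]
]
Final: pos=(-5.759,-2.934), heading=312, 4 segment(s) drawn

Segment lengths:
  seg 1: (0,0) -> (0,10), length = 10
  seg 2: (0,10) -> (-9.781,12.079), length = 10
  seg 3: (-9.781,12.079) -> (-13.849,2.944), length = 10
  seg 4: (-13.849,2.944) -> (-5.759,-2.934), length = 10
Total = 40

Answer: 40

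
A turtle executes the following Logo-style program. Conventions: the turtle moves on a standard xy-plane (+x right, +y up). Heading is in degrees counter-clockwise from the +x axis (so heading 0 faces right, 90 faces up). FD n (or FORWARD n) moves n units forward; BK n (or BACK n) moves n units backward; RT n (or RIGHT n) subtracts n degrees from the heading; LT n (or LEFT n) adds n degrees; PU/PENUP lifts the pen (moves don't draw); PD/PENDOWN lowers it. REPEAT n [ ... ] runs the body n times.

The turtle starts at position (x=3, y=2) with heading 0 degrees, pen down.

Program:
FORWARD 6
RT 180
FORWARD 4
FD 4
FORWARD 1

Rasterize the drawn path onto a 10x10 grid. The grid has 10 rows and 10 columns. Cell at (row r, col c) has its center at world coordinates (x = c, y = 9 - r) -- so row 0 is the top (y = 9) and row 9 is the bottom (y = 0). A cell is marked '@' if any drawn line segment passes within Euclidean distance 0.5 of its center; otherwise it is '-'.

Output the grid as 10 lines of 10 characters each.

Segment 0: (3,2) -> (9,2)
Segment 1: (9,2) -> (5,2)
Segment 2: (5,2) -> (1,2)
Segment 3: (1,2) -> (0,2)

Answer: ----------
----------
----------
----------
----------
----------
----------
@@@@@@@@@@
----------
----------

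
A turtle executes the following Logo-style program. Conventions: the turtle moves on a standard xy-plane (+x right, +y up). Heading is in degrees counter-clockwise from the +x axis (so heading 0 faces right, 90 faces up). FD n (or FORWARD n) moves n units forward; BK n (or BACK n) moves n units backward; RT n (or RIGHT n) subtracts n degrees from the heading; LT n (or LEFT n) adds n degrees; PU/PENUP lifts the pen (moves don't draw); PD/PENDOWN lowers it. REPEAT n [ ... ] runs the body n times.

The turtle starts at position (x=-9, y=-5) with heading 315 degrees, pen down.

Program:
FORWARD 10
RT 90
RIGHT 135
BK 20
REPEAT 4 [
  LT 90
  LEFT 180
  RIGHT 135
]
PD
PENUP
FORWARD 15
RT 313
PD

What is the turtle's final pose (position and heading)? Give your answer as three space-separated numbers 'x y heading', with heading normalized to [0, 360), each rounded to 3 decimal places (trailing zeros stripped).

Executing turtle program step by step:
Start: pos=(-9,-5), heading=315, pen down
FD 10: (-9,-5) -> (-1.929,-12.071) [heading=315, draw]
RT 90: heading 315 -> 225
RT 135: heading 225 -> 90
BK 20: (-1.929,-12.071) -> (-1.929,-32.071) [heading=90, draw]
REPEAT 4 [
  -- iteration 1/4 --
  LT 90: heading 90 -> 180
  LT 180: heading 180 -> 0
  RT 135: heading 0 -> 225
  -- iteration 2/4 --
  LT 90: heading 225 -> 315
  LT 180: heading 315 -> 135
  RT 135: heading 135 -> 0
  -- iteration 3/4 --
  LT 90: heading 0 -> 90
  LT 180: heading 90 -> 270
  RT 135: heading 270 -> 135
  -- iteration 4/4 --
  LT 90: heading 135 -> 225
  LT 180: heading 225 -> 45
  RT 135: heading 45 -> 270
]
PD: pen down
PU: pen up
FD 15: (-1.929,-32.071) -> (-1.929,-47.071) [heading=270, move]
RT 313: heading 270 -> 317
PD: pen down
Final: pos=(-1.929,-47.071), heading=317, 2 segment(s) drawn

Answer: -1.929 -47.071 317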